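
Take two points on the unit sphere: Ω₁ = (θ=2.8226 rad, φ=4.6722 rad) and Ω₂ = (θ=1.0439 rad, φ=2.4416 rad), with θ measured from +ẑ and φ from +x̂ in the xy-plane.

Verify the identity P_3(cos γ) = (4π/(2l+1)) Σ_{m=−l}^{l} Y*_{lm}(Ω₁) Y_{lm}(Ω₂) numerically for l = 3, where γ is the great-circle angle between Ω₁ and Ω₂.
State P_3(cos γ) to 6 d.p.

Addition theorem: P_3(cos γ) = (4π/7) Σ_m Y*_{lm}(Ω₁) Y_{lm}(Ω₂), m = −3…3:
  m=-3: (0.001548, 0.012775) × (0.136023, -0.232591) = (0.003182, 0.001378)  (running Σ = (0.003182, 0.001378))
  m=-2: (0.095135, -0.007663) × (0.065266, 0.378373) = (0.009109, 0.035496)  (running Σ = (0.012291, 0.036874))
  m=-1: (-0.014286, -0.355282) × (-0.056471, -0.047564) = (-0.016092, 0.020743)  (running Σ = (-0.003801, 0.057617))
  m=0: (-0.534446, -0.000000) × (-0.325708, 0.000000) = (0.174073, 0.000000)  (running Σ = (0.170272, 0.057617))
  m=1: (0.014286, -0.355282) × (0.056471, -0.047564) = (-0.016092, -0.020743)  (running Σ = (0.154180, 0.036874))
  m=2: (0.095135, 0.007663) × (0.065266, -0.378373) = (0.009109, -0.035496)  (running Σ = (0.163289, 0.001378))
  m=3: (-0.001548, 0.012775) × (-0.136023, -0.232591) = (0.003182, -0.001378)  (running Σ = (0.166471, -0.000000))
Accumulated sum (0.166471, -0.000000); after 4π/(2l+1) scaling, (0.298848, -0.000000) ⇒ P_3 = 0.298848

0.298848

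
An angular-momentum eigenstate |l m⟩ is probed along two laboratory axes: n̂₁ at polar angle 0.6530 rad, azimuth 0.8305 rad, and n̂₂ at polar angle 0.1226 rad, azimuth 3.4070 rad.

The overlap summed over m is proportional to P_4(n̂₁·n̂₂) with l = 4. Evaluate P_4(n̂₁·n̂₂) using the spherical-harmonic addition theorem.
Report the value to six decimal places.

-0.386679

Summing Y*_{l m}(θ₁,φ₁)·Y_{l m}(θ₂,φ₂) over m ∈ [−4, 4]; prefactor 4π/(2·4+1) = 1.396263:
  m=-4: Y*=-0.05932 - 0.01082j  Y=0.00005 - 0.00009j  product -0.00000 + 0.00000j
  m=-3: Y*=-0.17749 + 0.13496j  Y=-0.00159 + 0.00162j  product 0.00006 - 0.00050j
  m=-2: Y*=-0.03800 + 0.42012j  Y=0.02544 - 0.01493j  product 0.00531 + 0.01125j
  m=-1: Y*=0.21805 + 0.23866j  Y=-0.21584 + 0.05867j  product -0.06107 - 0.03872j
  m=+0: Y*=-0.21119 + 0.00000j  Y=0.78383 + 0.00000j  product -0.16554 + 0.00000j
  m=+1: Y*=-0.21805 + 0.23866j  Y=0.21584 + 0.05867j  product -0.06107 + 0.03872j
  m=+2: Y*=-0.03800 - 0.42012j  Y=0.02544 + 0.01493j  product 0.00531 - 0.01125j
  m=+3: Y*=0.17749 + 0.13496j  Y=0.00159 + 0.00162j  product 0.00006 + 0.00050j
  m=+4: Y*=-0.05932 + 0.01082j  Y=0.00005 + 0.00009j  product -0.00000 - 0.00000j
Total Σ_m = -0.27694 + 0.00000j. Multiply by 1.396263: -0.38668 + 0.00000j. P_4(cos γ) = -0.386679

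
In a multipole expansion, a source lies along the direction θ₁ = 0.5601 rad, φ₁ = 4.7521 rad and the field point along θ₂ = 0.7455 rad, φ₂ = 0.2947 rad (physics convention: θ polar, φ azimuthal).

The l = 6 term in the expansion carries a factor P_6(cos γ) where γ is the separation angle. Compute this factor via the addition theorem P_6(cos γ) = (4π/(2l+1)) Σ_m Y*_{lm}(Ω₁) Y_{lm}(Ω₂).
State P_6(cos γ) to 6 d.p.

0.295633

Expand P_6 via completeness: Σ_{m} conj(Y_{6,m}) at Ω₁ times Y_{6,m} at Ω₂ —
  term(m=-6) = (-0.000021, 0.000511)   from Y*(Ω₁)=(-0.010555, -0.002564), Y(Ω₂)=(-0.009231, -0.046152)
  term(m=-5) = (-0.010136, -0.003089)   from Y*(Ω₁)=(0.011836, -0.058825), Y(Ω₂)=(0.017155, -0.175763)
  term(m=-4) = (0.038268, -0.062298)   from Y*(Ω₁)=(0.193515, 0.031000), Y(Ω₂)=(0.142521, -0.344762)
  term(m=-3) = (0.123144, 0.128282)   from Y*(Ω₁)=(-0.048146, 0.402220), Y(Ω₂)=(0.278300, -0.339475)
  term(m=-2) = (-0.054999, 0.030763)   from Y*(Ω₁)=(-0.465608, -0.037057), Y(Ω₂)=(0.112154, -0.074996)
  term(m=-1) = (0.007092, 0.027207)   from Y*(Ω₁)=(0.003445, -0.086706), Y(Ω₂)=(-0.310048, 0.094112)
  term(m=+0) = (0.099139, 0.000000)   from Y*(Ω₁)=(-0.413120, -0.000000), Y(Ω₂)=(-0.239976, 0.000000)
  term(m=+1) = (0.007092, -0.027207)   from Y*(Ω₁)=(-0.003445, -0.086706), Y(Ω₂)=(0.310048, 0.094112)
  term(m=+2) = (-0.054999, -0.030763)   from Y*(Ω₁)=(-0.465608, 0.037057), Y(Ω₂)=(0.112154, 0.074996)
  term(m=+3) = (0.123144, -0.128282)   from Y*(Ω₁)=(0.048146, 0.402220), Y(Ω₂)=(-0.278300, -0.339475)
  term(m=+4) = (0.038268, 0.062298)   from Y*(Ω₁)=(0.193515, -0.031000), Y(Ω₂)=(0.142521, 0.344762)
  term(m=+5) = (-0.010136, 0.003089)   from Y*(Ω₁)=(-0.011836, -0.058825), Y(Ω₂)=(-0.017155, -0.175763)
  term(m=+6) = (-0.000021, -0.000511)   from Y*(Ω₁)=(-0.010555, 0.002564), Y(Ω₂)=(-0.009231, 0.046152)
Total Σ_m = (0.305834, 0.000000). Multiply by 0.966644: (0.295633, 0.000000). P_6(cos γ) = 0.295633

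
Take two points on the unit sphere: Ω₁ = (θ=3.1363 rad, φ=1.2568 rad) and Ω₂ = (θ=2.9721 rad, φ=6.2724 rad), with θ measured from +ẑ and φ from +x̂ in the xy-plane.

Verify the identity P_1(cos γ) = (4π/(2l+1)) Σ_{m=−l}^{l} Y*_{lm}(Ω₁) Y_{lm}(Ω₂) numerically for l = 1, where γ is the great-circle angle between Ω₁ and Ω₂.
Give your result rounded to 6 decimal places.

Summing Y*_{l m}(θ₁,φ₁)·Y_{l m}(θ₂,φ₂) over m ∈ [−1, 1]; prefactor 4π/(2·1+1) = 4.188790:
  term(m=-1) = (0.000032, 0.000102)   from Y*(Ω₁)=(0.000565, 0.001739), Y(Ω₂)=(0.058275, 0.000629)
  term(m=+0) = (0.235308, 0.000000)   from Y*(Ω₁)=(-0.488596, -0.000000), Y(Ω₂)=(-0.481601, 0.000000)
  term(m=+1) = (0.000032, -0.000102)   from Y*(Ω₁)=(-0.000565, 0.001739), Y(Ω₂)=(-0.058275, 0.000629)
Total Σ_m = (0.235372, 0.000000). Multiply by 4.188790: (0.985923, 0.000000). P_1(cos γ) = 0.985923

0.985923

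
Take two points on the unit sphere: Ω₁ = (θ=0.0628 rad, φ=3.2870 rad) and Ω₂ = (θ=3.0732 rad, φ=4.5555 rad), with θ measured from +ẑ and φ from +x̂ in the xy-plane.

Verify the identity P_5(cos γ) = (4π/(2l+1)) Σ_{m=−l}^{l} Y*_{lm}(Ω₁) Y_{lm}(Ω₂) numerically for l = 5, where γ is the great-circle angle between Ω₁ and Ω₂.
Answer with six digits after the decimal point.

Summing Y*_{l m}(θ₁,φ₁)·Y_{l m}(θ₂,φ₂) over m ∈ [−5, 5]; prefactor 4π/(2·5+1) = 1.142397:
  [-5]  conj(Y_{5,-5})(Ω₁) = -0.00000 - 0.00000j ; Y_{5,-5}(Ω₂) = -0.00000 + 0.00000j ; Δ = 0.00000 - 0.00000j
  [-4]  conj(Y_{5,-4})(Ω₁) = 0.00002 + 0.00001j ; Y_{5,-4}(Ω₂) = -0.00003 - 0.00002j ; Δ = -0.00000 - 0.00000j
  [-3]  conj(Y_{5,-3})(Ω₁) = -0.00062 - 0.00029j ; Y_{5,-3}(Ω₂) = 0.00040 - 0.00078j ; Δ = -0.00000 + 0.00000j
  [-2]  conj(Y_{5,-2})(Ω₁) = 0.01269 + 0.00380j ; Y_{5,-2}(Ω₂) = 0.01492 + 0.00484j ; Δ = 0.00017 + 0.00012j
  [-1]  conj(Y_{5,-1})(Ω₁) = -0.15692 - 0.02298j ; Y_{5,-1}(Ω₂) = -0.02691 + 0.17013j ; Δ = 0.00813 - 0.02608j
  [+0]  conj(Y_{5,0})(Ω₁) = 0.90813 + 0.00000j ; Y_{5,0}(Ω₂) = -0.90306 + 0.00000j ; Δ = -0.82009 + 0.00000j
  [+1]  conj(Y_{5,1})(Ω₁) = 0.15692 - 0.02298j ; Y_{5,1}(Ω₂) = 0.02691 + 0.17013j ; Δ = 0.00813 + 0.02608j
  [+2]  conj(Y_{5,2})(Ω₁) = 0.01269 - 0.00380j ; Y_{5,2}(Ω₂) = 0.01492 - 0.00484j ; Δ = 0.00017 - 0.00012j
  [+3]  conj(Y_{5,3})(Ω₁) = 0.00062 - 0.00029j ; Y_{5,3}(Ω₂) = -0.00040 - 0.00078j ; Δ = -0.00000 - 0.00000j
  [+4]  conj(Y_{5,4})(Ω₁) = 0.00002 - 0.00001j ; Y_{5,4}(Ω₂) = -0.00003 + 0.00002j ; Δ = -0.00000 + 0.00000j
  [+5]  conj(Y_{5,5})(Ω₁) = 0.00000 - 0.00000j ; Y_{5,5}(Ω₂) = 0.00000 + 0.00000j ; Δ = 0.00000 + 0.00000j
Total Σ_m = -0.80349 + 0.00000j. Multiply by 1.142397: -0.91790 + 0.00000j. P_5(cos γ) = -0.917903

-0.917903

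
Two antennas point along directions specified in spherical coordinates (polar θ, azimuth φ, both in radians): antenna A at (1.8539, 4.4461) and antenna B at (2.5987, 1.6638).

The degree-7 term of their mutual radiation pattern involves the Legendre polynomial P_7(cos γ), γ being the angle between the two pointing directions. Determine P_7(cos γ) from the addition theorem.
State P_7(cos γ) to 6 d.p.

Expand P_7 via completeness: Σ_{m} conj(Y_{7,m}) at Ω₁ times Y_{7,m} at Ω₂ —
  [-7]  conj(Y_{7,-7})(Ω₁) = (0.360222, -0.108762) ; Y_{7,-7}(Ω₂) = (0.002976, 0.003907) ; Δ = (0.001497, 0.001084)
  [-6]  conj(Y_{7,-6})(Ω₁) = (-0.011032, -0.409441) ; Y_{7,-6}(Ω₂) = (0.025835, -0.016126) ; Δ = (-0.006888, -0.010400)
  [-5]  conj(Y_{7,-5})(Ω₁) = (-0.004184, -0.001021) ; Y_{7,-5}(Ω₂) = (-0.051652, -0.102952) ; Δ = (0.000111, 0.000483)
  [-4]  conj(Y_{7,-4})(Ω₁) = (0.167589, -0.302699) ; Y_{7,-4}(Ω₂) = (-0.272291, 0.106243) ; Δ = (-0.013473, 0.100227)
  [-3]  conj(Y_{7,-3})(Ω₁) = (-0.089780, -0.087393) ; Y_{7,-3}(Ω₂) = (0.132207, 0.461482) ; Δ = (0.028461, -0.052986)
  [-2]  conj(Y_{7,-2})(Ω₁) = (0.252975, -0.149100) ; Y_{7,-2}(Ω₂) = (0.393995, -0.074143) ; Δ = (0.088616, -0.077501)
  [-1]  conj(Y_{7,-1})(Ω₁) = (-0.043963, -0.161174) ; Y_{7,-1}(Ω₂) = (0.009309, 0.099808) ; Δ = (0.015677, -0.005888)
  [+0]  conj(Y_{7,0})(Ω₁) = (0.275364, -0.000000) ; Y_{7,0}(Ω₂) = (0.438088, 0.000000) ; Δ = (0.120634, 0.000000)
  [+1]  conj(Y_{7,1})(Ω₁) = (0.043963, -0.161174) ; Y_{7,1}(Ω₂) = (-0.009309, 0.099808) ; Δ = (0.015677, 0.005888)
  [+2]  conj(Y_{7,2})(Ω₁) = (0.252975, 0.149100) ; Y_{7,2}(Ω₂) = (0.393995, 0.074143) ; Δ = (0.088616, 0.077501)
  [+3]  conj(Y_{7,3})(Ω₁) = (0.089780, -0.087393) ; Y_{7,3}(Ω₂) = (-0.132207, 0.461482) ; Δ = (0.028461, 0.052986)
  [+4]  conj(Y_{7,4})(Ω₁) = (0.167589, 0.302699) ; Y_{7,4}(Ω₂) = (-0.272291, -0.106243) ; Δ = (-0.013473, -0.100227)
  [+5]  conj(Y_{7,5})(Ω₁) = (0.004184, -0.001021) ; Y_{7,5}(Ω₂) = (0.051652, -0.102952) ; Δ = (0.000111, -0.000483)
  [+6]  conj(Y_{7,6})(Ω₁) = (-0.011032, 0.409441) ; Y_{7,6}(Ω₂) = (0.025835, 0.016126) ; Δ = (-0.006888, 0.010400)
  [+7]  conj(Y_{7,7})(Ω₁) = (-0.360222, -0.108762) ; Y_{7,7}(Ω₂) = (-0.002976, 0.003907) ; Δ = (0.001497, -0.001084)
Total Σ_m = (0.348636, 0.000000). Multiply by 0.837758: (0.292073, 0.000000). P_7(cos γ) = 0.292073

0.292073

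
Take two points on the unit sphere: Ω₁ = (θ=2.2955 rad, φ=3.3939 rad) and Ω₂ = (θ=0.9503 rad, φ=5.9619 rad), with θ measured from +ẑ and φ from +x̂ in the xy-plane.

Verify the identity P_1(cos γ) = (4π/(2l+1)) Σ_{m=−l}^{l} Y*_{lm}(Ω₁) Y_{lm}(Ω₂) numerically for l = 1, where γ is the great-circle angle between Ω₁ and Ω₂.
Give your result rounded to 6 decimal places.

Addition theorem: P_1(cos γ) = (4π/3) Σ_m Y*_{lm}(Ω₁) Y_{lm}(Ω₂), m = −1…1:
  [-1]  conj(Y_{1,-1})(Ω₁) = -0.250480-0.064574i ; Y_{1,-1}(Ω₂) = +0.266707+0.088765i ; Δ = -0.061073-0.039456i
  [+0]  conj(Y_{1,0})(Ω₁) = -0.323901-0.000000i ; Y_{1,0}(Ω₂) = +0.284093+0.000000i ; Δ = -0.092018-0.000000i
  [+1]  conj(Y_{1,1})(Ω₁) = +0.250480-0.064574i ; Y_{1,1}(Ω₂) = -0.266707+0.088765i ; Δ = -0.061073+0.039456i
Accumulated sum -0.214164+0.000000i; after 4π/(2l+1) scaling, -0.897088+0.000000i ⇒ P_1 = -0.897088

-0.897088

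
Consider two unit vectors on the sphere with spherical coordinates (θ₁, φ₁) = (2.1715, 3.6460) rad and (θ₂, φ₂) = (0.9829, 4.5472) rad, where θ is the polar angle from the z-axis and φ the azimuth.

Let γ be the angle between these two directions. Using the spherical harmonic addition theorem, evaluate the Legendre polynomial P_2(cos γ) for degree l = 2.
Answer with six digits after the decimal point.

Term-by-term m-sum for l=2 (normalisation 4π/5 = 2.513274):
  term(m=-2) = -0.016138-0.068429i   from Y*(Ω₁)=+0.140073+0.222439i, Y(Ω₂)=-0.252994-0.086764i
  term(m=-1) = -0.079712+0.100697i   from Y*(Ω₁)=+0.315358+0.174090i, Y(Ω₂)=-0.058627+0.351676i
  term(m=+0) = +0.000319+0.000000i   from Y*(Ω₁)=-0.013110-0.000000i, Y(Ω₂)=-0.024354+0.000000i
  term(m=+1) = -0.079712-0.100697i   from Y*(Ω₁)=-0.315358+0.174090i, Y(Ω₂)=+0.058627+0.351676i
  term(m=+2) = -0.016138+0.068429i   from Y*(Ω₁)=+0.140073-0.222439i, Y(Ω₂)=-0.252994+0.086764i
Accumulated sum -0.191380+0.000000i; after 4π/(2l+1) scaling, -0.480991+0.000000i ⇒ P_2 = -0.480991

-0.480991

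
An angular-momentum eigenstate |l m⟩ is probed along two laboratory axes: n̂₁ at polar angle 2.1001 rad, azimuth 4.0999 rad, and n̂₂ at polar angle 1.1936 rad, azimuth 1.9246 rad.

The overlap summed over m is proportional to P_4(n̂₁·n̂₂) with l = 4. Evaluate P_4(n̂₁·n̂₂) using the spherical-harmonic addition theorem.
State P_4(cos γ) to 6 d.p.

Summing Y*_{l m}(θ₁,φ₁)·Y_{l m}(θ₂,φ₂) over m ∈ [−4, 4]; prefactor 4π/(2·4+1) = 1.396263:
  term(m=-4) = (-0.060865, 0.053769)   from Y*(Ω₁)=(-0.189197, -0.156672), Y(Ω₂)=(0.051230, -0.326619)
  term(m=-3) = (-0.146156, -0.036188)   from Y*(Ω₁)=(-0.392073, 0.107105), Y(Ω₂)=(0.323427, 0.180651)
  term(m=-2) = (0.001009, 0.002666)   from Y*(Ω₁)=(-0.066293, 0.183995), Y(Ω₂)=(0.011076, -0.009474)
  term(m=-1) = (0.047306, -0.068483)   from Y*(Ω₁)=(-0.144061, -0.205031), Y(Ω₂)=(0.115082, 0.311584)
  term(m=+0) = (0.011305, 0.000000)   from Y*(Ω₁)=(-0.251093, -0.000000), Y(Ω₂)=(-0.045022, 0.000000)
  term(m=+1) = (0.047306, 0.068483)   from Y*(Ω₁)=(0.144061, -0.205031), Y(Ω₂)=(-0.115082, 0.311584)
  term(m=+2) = (0.001009, -0.002666)   from Y*(Ω₁)=(-0.066293, -0.183995), Y(Ω₂)=(0.011076, 0.009474)
  term(m=+3) = (-0.146156, 0.036188)   from Y*(Ω₁)=(0.392073, 0.107105), Y(Ω₂)=(-0.323427, 0.180651)
  term(m=+4) = (-0.060865, -0.053769)   from Y*(Ω₁)=(-0.189197, 0.156672), Y(Ω₂)=(0.051230, 0.326619)
Accumulated sum (-0.306107, 0.000000); after 4π/(2l+1) scaling, (-0.427406, 0.000000) ⇒ P_4 = -0.427406

-0.427406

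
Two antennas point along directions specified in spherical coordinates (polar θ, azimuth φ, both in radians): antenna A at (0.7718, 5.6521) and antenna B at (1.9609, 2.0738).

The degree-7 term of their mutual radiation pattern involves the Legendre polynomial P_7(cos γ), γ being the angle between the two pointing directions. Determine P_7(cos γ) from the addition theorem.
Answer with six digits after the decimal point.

Expand P_7 via completeness: Σ_{m} conj(Y_{7,m}) at Ω₁ times Y_{7,m} at Ω₂ —
  term(m=-7) = 0.01157 - 0.00098j   from Y*(Ω₁)=-0.01166 + 0.03840j, Y(Ω₂)=-0.10721 - 0.26886j
  term(m=-6) = 0.05958 - 0.03422j   from Y*(Ω₁)=-0.12331 + 0.09276j, Y(Ω₂)=-0.44191 - 0.05489j
  term(m=-5) = 0.04319 - 0.06144j   from Y*(Ω₁)=-0.34366 + 0.00475j, Y(Ω₂)=-0.12813 + 0.17700j
  term(m=-4) = -0.01832 + 0.10301j   from Y*(Ω₁)=-0.37307 - 0.26479j, Y(Ω₂)=-0.09766 - 0.20679j
  term(m=-3) = 0.02053 + 0.07697j   from Y*(Ω₁)=-0.08115 - 0.24288j, Y(Ω₂)=-0.31047 - 0.01921j
  term(m=-2) = 0.01402 + 0.01673j   from Y*(Ω₁)=-0.06254 + 0.19615j, Y(Ω₂)=0.05674 - 0.08955j
  term(m=-1) = 0.10584 + 0.04940j   from Y*(Ω₁)=-0.29193 + 0.21333j, Y(Ω₂)=-0.15573 - 0.28303j
  term(m=+0) = 0.00706 + 0.00000j   from Y*(Ω₁)=0.10287 + 0.00000j, Y(Ω₂)=0.06860 + 0.00000j
  term(m=+1) = 0.10584 - 0.04940j   from Y*(Ω₁)=0.29193 + 0.21333j, Y(Ω₂)=0.15573 - 0.28303j
  term(m=+2) = 0.01402 - 0.01673j   from Y*(Ω₁)=-0.06254 - 0.19615j, Y(Ω₂)=0.05674 + 0.08955j
  term(m=+3) = 0.02053 - 0.07697j   from Y*(Ω₁)=0.08115 - 0.24288j, Y(Ω₂)=0.31047 - 0.01921j
  term(m=+4) = -0.01832 - 0.10301j   from Y*(Ω₁)=-0.37307 + 0.26479j, Y(Ω₂)=-0.09766 + 0.20679j
  term(m=+5) = 0.04319 + 0.06144j   from Y*(Ω₁)=0.34366 + 0.00475j, Y(Ω₂)=0.12813 + 0.17700j
  term(m=+6) = 0.05958 + 0.03422j   from Y*(Ω₁)=-0.12331 - 0.09276j, Y(Ω₂)=-0.44191 + 0.05489j
  term(m=+7) = 0.01157 + 0.00098j   from Y*(Ω₁)=0.01166 + 0.03840j, Y(Ω₂)=0.10721 - 0.26886j
Total Σ_m = 0.47988 - 0.00000j. Multiply by 0.837758: 0.40203 - 0.00000j. P_7(cos γ) = 0.402027

0.402027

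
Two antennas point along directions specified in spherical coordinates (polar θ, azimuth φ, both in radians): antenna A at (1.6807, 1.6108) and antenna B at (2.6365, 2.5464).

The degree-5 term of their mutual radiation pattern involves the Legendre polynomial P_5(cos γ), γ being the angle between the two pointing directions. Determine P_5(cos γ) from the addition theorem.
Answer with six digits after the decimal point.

0.293266

Term-by-term m-sum for l=5 (normalisation 4π/11 = 1.142397):
  [-5]  conj(Y_{5,-5})(Ω₁) = -0.089469+0.441321i ; Y_{5,-5}(Ω₂) = +0.012145-0.002030i ; Δ = -0.000191+0.005541i
  [-4]  conj(Y_{5,-4})(Ω₁) = -0.155125-0.025036i ; Y_{5,-4}(Ω₂) = +0.051003-0.048556i ; Δ = -0.009128+0.006255i
  [-3]  conj(Y_{5,-3})(Ω₁) = -0.036269+0.300759i ; Y_{5,-3}(Ω₂) = +0.049227-0.225662i ; Δ = +0.066084+0.022990i
  [-2]  conj(Y_{5,-2})(Ω₁) = -0.176456-0.014148i ; Y_{5,-2}(Ω₂) = -0.167312-0.418396i ; Δ = +0.023604+0.076196i
  [-1]  conj(Y_{5,-1})(Ω₁) = -0.010626+0.265487i ; Y_{5,-1}(Ω₂) = -0.333041-0.225503i ; Δ = +0.063407-0.086022i
  [+0]  conj(Y_{5,0})(Ω₁) = -0.181726-0.000000i ; Y_{5,0}(Ω₂) = +0.169721+0.000000i ; Δ = -0.030843-0.000000i
  [+1]  conj(Y_{5,1})(Ω₁) = +0.010626+0.265487i ; Y_{5,1}(Ω₂) = +0.333041-0.225503i ; Δ = +0.063407+0.086022i
  [+2]  conj(Y_{5,2})(Ω₁) = -0.176456+0.014148i ; Y_{5,2}(Ω₂) = -0.167312+0.418396i ; Δ = +0.023604-0.076196i
  [+3]  conj(Y_{5,3})(Ω₁) = +0.036269+0.300759i ; Y_{5,3}(Ω₂) = -0.049227-0.225662i ; Δ = +0.066084-0.022990i
  [+4]  conj(Y_{5,4})(Ω₁) = -0.155125+0.025036i ; Y_{5,4}(Ω₂) = +0.051003+0.048556i ; Δ = -0.009128-0.006255i
  [+5]  conj(Y_{5,5})(Ω₁) = +0.089469+0.441321i ; Y_{5,5}(Ω₂) = -0.012145-0.002030i ; Δ = -0.000191-0.005541i
Accumulated sum +0.256711+0.000000i; after 4π/(2l+1) scaling, +0.293266+0.000000i ⇒ P_5 = 0.293266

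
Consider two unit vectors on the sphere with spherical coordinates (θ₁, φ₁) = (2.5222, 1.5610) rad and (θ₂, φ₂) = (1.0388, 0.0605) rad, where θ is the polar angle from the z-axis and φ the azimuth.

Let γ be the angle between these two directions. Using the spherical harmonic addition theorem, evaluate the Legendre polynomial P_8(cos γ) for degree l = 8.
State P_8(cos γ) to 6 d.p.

Summing Y*_{l m}(θ₁,φ₁)·Y_{l m}(θ₂,φ₂) over m ∈ [−8, 8]; prefactor 4π/(2·8+1) = 0.739198:
  term(m=-8) = 0.00088 - 0.00056j   from Y*(Ω₁)=0.00663 - 0.00052j, Y(Ω₂)=0.13881 - 0.07297j
  term(m=-7) = 0.00651 + 0.01214j   from Y*(Ω₁)=0.00256 + 0.03722j, Y(Ω₂)=0.33660 - 0.15173j
  term(m=-6) = -0.05186 + 0.02327j   from Y*(Ω₁)=-0.12867 + 0.00757j, Y(Ω₂)=0.41223 - 0.15658j
  term(m=-5) = -0.01759 - 0.04798j   from Y*(Ω₁)=-0.01485 - 0.30284j, Y(Ω₂)=0.16089 - 0.05021j
  term(m=-4) = -0.11779 + 0.03402j   from Y*(Ω₁)=0.47351 - 0.01856j, Y(Ω₂)=-0.25119 + 0.06200j
  term(m=-3) = -0.02658 - 0.12417j   from Y*(Ω₁)=0.01188 + 0.40399j, Y(Ω₂)=-0.30903 + 0.05671j
  term(m=-2) = 0.00362 - 0.00051j   from Y*(Ω₁)=0.03317 - 0.00065j, Y(Ω₂)=0.10930 - 0.01329j
  term(m=-1) = 0.00979 + 0.13902j   from Y*(Ω₁)=0.00406 + 0.41467j, Y(Ω₂)=0.33545 - 0.02032j
  term(m=+0) = 0.00647 + 0.00000j   from Y*(Ω₁)=-0.10438 + 0.00000j, Y(Ω₂)=-0.06194 + 0.00000j
  term(m=+1) = 0.00979 - 0.13902j   from Y*(Ω₁)=-0.00406 + 0.41467j, Y(Ω₂)=-0.33545 - 0.02032j
  term(m=+2) = 0.00362 + 0.00051j   from Y*(Ω₁)=0.03317 + 0.00065j, Y(Ω₂)=0.10930 + 0.01329j
  term(m=+3) = -0.02658 + 0.12417j   from Y*(Ω₁)=-0.01188 + 0.40399j, Y(Ω₂)=0.30903 + 0.05671j
  term(m=+4) = -0.11779 - 0.03402j   from Y*(Ω₁)=0.47351 + 0.01856j, Y(Ω₂)=-0.25119 - 0.06200j
  term(m=+5) = -0.01759 + 0.04798j   from Y*(Ω₁)=0.01485 - 0.30284j, Y(Ω₂)=-0.16089 - 0.05021j
  term(m=+6) = -0.05186 - 0.02327j   from Y*(Ω₁)=-0.12867 - 0.00757j, Y(Ω₂)=0.41223 + 0.15658j
  term(m=+7) = 0.00651 - 0.01214j   from Y*(Ω₁)=-0.00256 + 0.03722j, Y(Ω₂)=-0.33660 - 0.15173j
  term(m=+8) = 0.00088 + 0.00056j   from Y*(Ω₁)=0.00663 + 0.00052j, Y(Ω₂)=0.13881 + 0.07297j
Accumulated sum -0.37959 + 0.00000j; after 4π/(2l+1) scaling, -0.28059 + 0.00000j ⇒ P_8 = -0.280589

-0.280589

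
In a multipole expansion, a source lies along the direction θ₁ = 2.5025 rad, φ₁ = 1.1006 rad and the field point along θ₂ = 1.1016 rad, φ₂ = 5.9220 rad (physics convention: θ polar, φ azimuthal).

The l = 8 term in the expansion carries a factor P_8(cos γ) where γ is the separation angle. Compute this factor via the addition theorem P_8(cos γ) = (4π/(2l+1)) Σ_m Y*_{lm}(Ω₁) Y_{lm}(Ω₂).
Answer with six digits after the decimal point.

Addition theorem: P_8(cos γ) = (4π/17) Σ_m Y*_{lm}(Ω₁) Y_{lm}(Ω₂), m = −8…8:
  m=-8: -0.006721+0.004798i × -0.199927+0.051499i = +0.001097-0.001305i  (running Σ = +0.001097-0.001305i)
  m=-7: -0.006633-0.043951i × -0.342354+0.240961i = +0.012861+0.013448i  (running Σ = +0.013958+0.012143i)
  m=-6: +0.139377+0.046252i × -0.219986+0.324109i = -0.045652+0.034998i  (running Σ = -0.031694+0.047142i)
  m=-5: -0.233377+0.230956i × -0.003233+0.013495i = -0.002362-0.003896i  (running Σ = -0.034056+0.043245i)
  m=-4: -0.146645-0.457814i × -0.043033-0.339569i = -0.149149+0.069497i  (running Σ = -0.183205+0.112742i)
  m=-3: +0.357800+0.057818i × -0.089954-0.169774i = -0.022370-0.065946i  (running Σ = -0.205575+0.046796i)
  m=-2: +0.057857-0.079285i × +0.190875+0.168213i = +0.024380-0.005401i  (running Σ = -0.181195+0.041395i)
  m=-1: +0.188056+0.370034i × +0.232210+0.087719i = +0.011210+0.102422i  (running Σ = -0.169985+0.143817i)
  m=0: -0.034874-0.000000i × -0.221200+0.000000i = +0.007714+0.000000i  (running Σ = -0.162271+0.143817i)
  m=1: -0.188056+0.370034i × -0.232210+0.087719i = +0.011210-0.102422i  (running Σ = -0.151062+0.041395i)
  m=2: +0.057857+0.079285i × +0.190875-0.168213i = +0.024380+0.005401i  (running Σ = -0.126681+0.046796i)
  m=3: -0.357800+0.057818i × +0.089954-0.169774i = -0.022370+0.065946i  (running Σ = -0.149051+0.112742i)
  m=4: -0.146645+0.457814i × -0.043033+0.339569i = -0.149149-0.069497i  (running Σ = -0.298200+0.043245i)
  m=5: +0.233377+0.230956i × +0.003233+0.013495i = -0.002362+0.003896i  (running Σ = -0.300562+0.047142i)
  m=6: +0.139377-0.046252i × -0.219986-0.324109i = -0.045652-0.034998i  (running Σ = -0.346214+0.012143i)
  m=7: +0.006633-0.043951i × +0.342354+0.240961i = +0.012861-0.013448i  (running Σ = -0.333353-0.001305i)
  m=8: -0.006721-0.004798i × -0.199927-0.051499i = +0.001097+0.001305i  (running Σ = -0.332256-0.000000i)
Σ over m = -0.332256-0.000000i; ×(4π/17) → -0.245603-0.000000i. Real part: -0.245603

-0.245603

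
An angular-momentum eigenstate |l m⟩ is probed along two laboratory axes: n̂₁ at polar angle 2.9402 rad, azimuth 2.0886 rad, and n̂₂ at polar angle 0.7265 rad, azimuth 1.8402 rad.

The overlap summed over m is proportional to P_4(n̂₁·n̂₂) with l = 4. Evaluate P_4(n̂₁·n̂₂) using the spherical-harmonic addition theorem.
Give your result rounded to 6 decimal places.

Summing Y*_{l m}(θ₁,φ₁)·Y_{l m}(θ₂,φ₂) over m ∈ [−4, 4]; prefactor 4π/(2·4+1) = 1.396263:
  m=-4: (-0.000340, 0.000622) × (0.040789, -0.075890) = (0.000033, 0.000051)  (running Σ = (0.000033, 0.000051))
  m=-3: (-0.009815, 0.000171) × (0.198282, 0.189435) = (-0.001978, -0.001825)  (running Σ = (-0.001945, -0.001774))
  m=-2: (-0.039048, -0.065858) × (-0.368843, 0.220498) = (0.028924, 0.015681)  (running Σ = (0.026979, 0.013907))
  m=-1: (0.170723, -0.299698) × (-0.056978, -0.206355) = (-0.071571, -0.018153)  (running Σ = (-0.044593, -0.004246))
  m=0: (0.682898, -0.000000) × (-0.299938, 0.000000) = (-0.204827, 0.000000)  (running Σ = (-0.249419, -0.004246))
  m=1: (-0.170723, -0.299698) × (0.056978, -0.206355) = (-0.071571, 0.018153)  (running Σ = (-0.320991, 0.013907))
  m=2: (-0.039048, 0.065858) × (-0.368843, -0.220498) = (0.028924, -0.015681)  (running Σ = (-0.292067, -0.001774))
  m=3: (0.009815, 0.000171) × (-0.198282, 0.189435) = (-0.001978, 0.001825)  (running Σ = (-0.294045, 0.000051))
  m=4: (-0.000340, -0.000622) × (0.040789, 0.075890) = (0.000033, -0.000051)  (running Σ = (-0.294012, -0.000000))
Total Σ_m = (-0.294012, -0.000000). Multiply by 1.396263: (-0.410518, -0.000000). P_4(cos γ) = -0.410518

-0.410518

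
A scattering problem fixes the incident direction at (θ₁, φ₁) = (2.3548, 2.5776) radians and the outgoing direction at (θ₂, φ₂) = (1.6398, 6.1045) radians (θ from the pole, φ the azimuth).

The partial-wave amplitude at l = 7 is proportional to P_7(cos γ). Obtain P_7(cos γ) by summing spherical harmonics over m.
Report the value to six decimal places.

Addition theorem: P_7(cos γ) = (4π/15) Σ_m Y*_{lm}(Ω₁) Y_{lm}(Ω₂), m = −7…7:
  [-7]  conj(Y_{7,-7})(Ω₁) = 0.03089 - 0.03221j ; Y_{7,-7}(Ω₂) = 0.15469 + 0.46680j ; Δ = 0.01982 + 0.00944j
  [-6]  conj(Y_{7,-6})(Ω₁) = 0.16166 - 0.03997j ; Y_{7,-6}(Ω₂) = -0.06082 - 0.11168j ; Δ = -0.01430 - 0.01562j
  [-5]  conj(Y_{7,-5})(Ω₁) = 0.33970 + 0.11319j ; Y_{7,-5}(Ω₂) = -0.21320 - 0.26507j ; Δ = -0.04242 - 0.11418j
  [-4]  conj(Y_{7,-4})(Ω₁) = 0.28703 + 0.35122j ; Y_{7,-4}(Ω₂) = 0.11122 + 0.09652j ; Δ = -0.00197 + 0.06677j
  [-3]  conj(Y_{7,-3})(Ω₁) = 0.02679 + 0.22002j ; Y_{7,-3}(Ω₂) = 0.25399 + 0.15089j ; Δ = -0.02639 + 0.05992j
  [-2]  conj(Y_{7,-2})(Ω₁) = 0.10196 - 0.21501j ; Y_{7,-2}(Ω₂) = -0.14564 - 0.05438j ; Δ = -0.02654 + 0.02577j
  [-1]  conj(Y_{7,-1})(Ω₁) = 0.28941 - 0.18306j ; Y_{7,-1}(Ω₂) = -0.27399 - 0.04949j ; Δ = -0.08835 + 0.03583j
  [+0]  conj(Y_{7,0})(Ω₁) = -0.14240 + 0.00000j ; Y_{7,0}(Ω₂) = 0.15781 + 0.00000j ; Δ = -0.02247 + 0.00000j
  [+1]  conj(Y_{7,1})(Ω₁) = -0.28941 - 0.18306j ; Y_{7,1}(Ω₂) = 0.27399 - 0.04949j ; Δ = -0.08835 - 0.03583j
  [+2]  conj(Y_{7,2})(Ω₁) = 0.10196 + 0.21501j ; Y_{7,2}(Ω₂) = -0.14564 + 0.05438j ; Δ = -0.02654 - 0.02577j
  [+3]  conj(Y_{7,3})(Ω₁) = -0.02679 + 0.22002j ; Y_{7,3}(Ω₂) = -0.25399 + 0.15089j ; Δ = -0.02639 - 0.05992j
  [+4]  conj(Y_{7,4})(Ω₁) = 0.28703 - 0.35122j ; Y_{7,4}(Ω₂) = 0.11122 - 0.09652j ; Δ = -0.00197 - 0.06677j
  [+5]  conj(Y_{7,5})(Ω₁) = -0.33970 + 0.11319j ; Y_{7,5}(Ω₂) = 0.21320 - 0.26507j ; Δ = -0.04242 + 0.11418j
  [+6]  conj(Y_{7,6})(Ω₁) = 0.16166 + 0.03997j ; Y_{7,6}(Ω₂) = -0.06082 + 0.11168j ; Δ = -0.01430 + 0.01562j
  [+7]  conj(Y_{7,7})(Ω₁) = -0.03089 - 0.03221j ; Y_{7,7}(Ω₂) = -0.15469 + 0.46680j ; Δ = 0.01982 - 0.00944j
Total Σ_m = -0.38281 + 0.00000j. Multiply by 0.837758: -0.32070 + 0.00000j. P_7(cos γ) = -0.320700

-0.320700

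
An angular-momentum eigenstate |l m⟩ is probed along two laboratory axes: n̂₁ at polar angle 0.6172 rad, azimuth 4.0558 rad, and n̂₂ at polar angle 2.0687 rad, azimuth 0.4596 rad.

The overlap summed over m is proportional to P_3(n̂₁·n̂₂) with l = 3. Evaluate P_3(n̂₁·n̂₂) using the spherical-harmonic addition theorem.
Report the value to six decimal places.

Expand P_3 via completeness: Σ_{m} conj(Y_{3,m}) at Ω₁ times Y_{3,m} at Ω₂ —
  m=-3: Y*=(0.074530, -0.031420)  Y=(0.053994, -0.277758)  product (-0.004703, -0.022398)
  m=-2: Y*=(-0.071125, 0.269951)  Y=(-0.228488, 0.299567)  product (-0.064617, -0.082987)
  m=-1: Y*=(-0.265479, -0.344486)  Y=(0.035738, -0.017688)  product (-0.015581, -0.007615)
  m=+0: Y*=(0.098973, -0.000000)  Y=(0.331418, 0.000000)  product (0.032801, 0.000000)
  m=+1: Y*=(0.265479, -0.344486)  Y=(-0.035738, -0.017688)  product (-0.015581, 0.007615)
  m=+2: Y*=(-0.071125, -0.269951)  Y=(-0.228488, -0.299567)  product (-0.064617, 0.082987)
  m=+3: Y*=(-0.074530, -0.031420)  Y=(-0.053994, -0.277758)  product (-0.004703, 0.022398)
Accumulated sum (-0.137001, -0.000000); after 4π/(2l+1) scaling, (-0.245944, -0.000000) ⇒ P_3 = -0.245944

-0.245944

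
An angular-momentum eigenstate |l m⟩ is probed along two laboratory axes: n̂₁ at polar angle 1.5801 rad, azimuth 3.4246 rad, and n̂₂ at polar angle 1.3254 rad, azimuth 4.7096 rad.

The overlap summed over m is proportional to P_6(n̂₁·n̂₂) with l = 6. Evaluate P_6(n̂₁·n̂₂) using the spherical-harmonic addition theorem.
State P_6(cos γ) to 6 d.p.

0.069420

Expand P_6 via completeness: Σ_{m} conj(Y_{6,m}) at Ω₁ times Y_{6,m} at Ω₂ —
  [-6]  conj(Y_{6,-6})(Ω₁) = -0.061290+0.479054i ; Y_{6,-6}(Ω₂) = -0.402442-0.006735i ; Δ = +0.027892-0.192378i
  [-5]  conj(Y_{6,-5})(Ω₁) = +0.002415+0.015377i ; Y_{6,-5}(Ω₂) = -0.004869+0.349158i ; Δ = -0.005381+0.000768i
  [-4]  conj(Y_{6,-4})(Ω₁) = -0.151399-0.322622i ; Y_{6,-4}(Ω₂) = -0.110807-0.001236i ; Δ = +0.016377+0.035936i
  [-3]  conj(Y_{6,-3})(Ω₁) = -0.012007-0.013641i ; Y_{6,-3}(Ω₂) = -0.002841+0.339554i ; Δ = +0.004666-0.004038i
  [-2]  conj(Y_{6,-2})(Ω₁) = +0.274449+0.174374i ; Y_{6,-2}(Ω₂) = -0.016116-0.000090i ; Δ = -0.004407-0.002835i
  [-1]  conj(Y_{6,-1})(Ω₁) = +0.018391+0.005348i ; Y_{6,-1}(Ω₂) = -0.000906+0.324692i ; Δ = -0.001753+0.005967i
  [+0]  conj(Y_{6,0})(Ω₁) = -0.317268-0.000000i ; Y_{6,0}(Ω₂) = +0.009367+0.000000i ; Δ = -0.002972-0.000000i
  [+1]  conj(Y_{6,1})(Ω₁) = -0.018391+0.005348i ; Y_{6,1}(Ω₂) = +0.000906+0.324692i ; Δ = -0.001753-0.005967i
  [+2]  conj(Y_{6,2})(Ω₁) = +0.274449-0.174374i ; Y_{6,2}(Ω₂) = -0.016116+0.000090i ; Δ = -0.004407+0.002835i
  [+3]  conj(Y_{6,3})(Ω₁) = +0.012007-0.013641i ; Y_{6,3}(Ω₂) = +0.002841+0.339554i ; Δ = +0.004666+0.004038i
  [+4]  conj(Y_{6,4})(Ω₁) = -0.151399+0.322622i ; Y_{6,4}(Ω₂) = -0.110807+0.001236i ; Δ = +0.016377-0.035936i
  [+5]  conj(Y_{6,5})(Ω₁) = -0.002415+0.015377i ; Y_{6,5}(Ω₂) = +0.004869+0.349158i ; Δ = -0.005381-0.000768i
  [+6]  conj(Y_{6,6})(Ω₁) = -0.061290-0.479054i ; Y_{6,6}(Ω₂) = -0.402442+0.006735i ; Δ = +0.027892+0.192378i
Total Σ_m = +0.071815+0.000000i. Multiply by 0.966644: +0.069420+0.000000i. P_6(cos γ) = 0.069420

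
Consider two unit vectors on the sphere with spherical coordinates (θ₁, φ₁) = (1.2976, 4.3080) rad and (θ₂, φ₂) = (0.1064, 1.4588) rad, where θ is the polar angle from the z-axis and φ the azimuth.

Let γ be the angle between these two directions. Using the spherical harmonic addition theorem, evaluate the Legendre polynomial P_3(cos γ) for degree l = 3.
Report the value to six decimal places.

Summing Y*_{l m}(θ₁,φ₁)·Y_{l m}(θ₂,φ₂) over m ∈ [−3, 3]; prefactor 4π/(2·3+1) = 1.795196:
  term(m=-3) = -0.000119+0.000143i   from Y*(Ω₁)=+0.348935+0.130397i, Y(Ω₂)=-0.000165+0.000472i
  term(m=-2) = +0.002443-0.001618i   from Y*(Ω₁)=-0.176510+0.184962i, Y(Ω₂)=-0.011175-0.002546i
  term(m=-1) = +0.025652-0.007722i   from Y*(Ω₁)=+0.077874+0.181959i, Y(Ω₂)=+0.015127-0.134503i
  term(m=+0) = -0.191417-0.000000i   from Y*(Ω₁)=-0.265412-0.000000i, Y(Ω₂)=+0.721207+0.000000i
  term(m=+1) = +0.025652+0.007722i   from Y*(Ω₁)=-0.077874+0.181959i, Y(Ω₂)=-0.015127-0.134503i
  term(m=+2) = +0.002443+0.001618i   from Y*(Ω₁)=-0.176510-0.184962i, Y(Ω₂)=-0.011175+0.002546i
  term(m=+3) = -0.000119-0.000143i   from Y*(Ω₁)=-0.348935+0.130397i, Y(Ω₂)=+0.000165+0.000472i
Accumulated sum -0.135464+0.000000i; after 4π/(2l+1) scaling, -0.243185+0.000000i ⇒ P_3 = -0.243185

-0.243185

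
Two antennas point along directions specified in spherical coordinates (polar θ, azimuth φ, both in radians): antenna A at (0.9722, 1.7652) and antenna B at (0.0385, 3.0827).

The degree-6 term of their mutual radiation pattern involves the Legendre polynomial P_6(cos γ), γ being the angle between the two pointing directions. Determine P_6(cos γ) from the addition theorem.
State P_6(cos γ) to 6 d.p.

Addition theorem: P_6(cos γ) = (4π/13) Σ_m Y*_{lm}(Ω₁) Y_{lm}(Ω₂), m = −6…6:
  m=-6: Y*=(-0.060421, -0.141184)  Y=(0.000000, 0.000000)  product (-0.000000, -0.000000)
  m=-5: Y*=(-0.299725, 0.204516)  Y=(-0.000000, -0.000000)  product (0.000000, -0.000000)
  m=-4: Y*=(0.295182, 0.290623)  Y=(0.000008, 0.000002)  product (0.000002, 0.000003)
  m=-3: Y*=(0.056146, -0.085100)  Y=(-0.000292, -0.000052)  product (-0.000021, 0.000022)
  m=-2: Y*=(0.285573, 0.116988)  Y=(0.007633, 0.000903)  product (0.002074, 0.001151)
  m=-1: Y*=(0.044403, -0.225520)  Y=(-0.125701, -0.007411)  product (-0.007253, 0.028019)
  m=+0: Y*=(0.252788, -0.000000)  Y=(1.001338, 0.000000)  product (0.253126, 0.000000)
  m=+1: Y*=(-0.044403, -0.225520)  Y=(0.125701, -0.007411)  product (-0.007253, -0.028019)
  m=+2: Y*=(0.285573, -0.116988)  Y=(0.007633, -0.000903)  product (0.002074, -0.001151)
  m=+3: Y*=(-0.056146, -0.085100)  Y=(0.000292, -0.000052)  product (-0.000021, -0.000022)
  m=+4: Y*=(0.295182, -0.290623)  Y=(0.000008, -0.000002)  product (0.000002, -0.000003)
  m=+5: Y*=(0.299725, 0.204516)  Y=(0.000000, -0.000000)  product (0.000000, 0.000000)
  m=+6: Y*=(-0.060421, 0.141184)  Y=(0.000000, -0.000000)  product (-0.000000, 0.000000)
Total Σ_m = (0.242730, -0.000000). Multiply by 0.966644: (0.234633, -0.000000). P_6(cos γ) = 0.234633

0.234633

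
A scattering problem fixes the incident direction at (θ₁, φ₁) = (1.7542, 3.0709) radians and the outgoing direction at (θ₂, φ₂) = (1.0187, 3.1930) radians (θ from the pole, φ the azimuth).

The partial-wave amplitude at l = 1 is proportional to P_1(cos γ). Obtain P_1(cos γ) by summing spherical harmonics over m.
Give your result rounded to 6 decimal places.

Expand P_1 via completeness: Σ_{m} conj(Y_{1,m}) at Ω₁ times Y_{1,m} at Ω₂ —
  m=-1: (-0.338851, 0.023994) × (-0.293774, 0.015115) = (0.099183, -0.012171)  (running Σ = (0.099183, -0.012171))
  m=0: (-0.089110, -0.000000) × (0.256259, 0.000000) = (-0.022835, -0.000000)  (running Σ = (0.076348, -0.012171))
  m=1: (0.338851, 0.023994) × (0.293774, 0.015115) = (0.099183, 0.012171)  (running Σ = (0.175531, 0.000000))
Σ over m = (0.175531, 0.000000); ×(4π/3) → (0.735263, 0.000000). Real part: 0.735263

0.735263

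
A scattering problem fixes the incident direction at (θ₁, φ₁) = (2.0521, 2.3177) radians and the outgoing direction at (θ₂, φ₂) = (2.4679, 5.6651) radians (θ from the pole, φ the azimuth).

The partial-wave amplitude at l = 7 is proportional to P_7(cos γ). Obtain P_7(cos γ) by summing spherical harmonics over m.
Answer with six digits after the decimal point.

Addition theorem: P_7(cos γ) = (4π/15) Σ_m Y*_{lm}(Ω₁) Y_{lm}(Ω₂), m = −7…7:
  [-7]  conj(Y_{7,-7})(Ω₁) = (-0.186991, -0.106057) ; Y_{7,-7}(Ω₂) = (-0.006922, -0.017043) ; Δ = (-0.000513, 0.003921)
  [-6]  conj(Y_{7,-6})(Ω₁) = (-0.096167, -0.408936) ; Y_{7,-6}(Ω₂) = (0.072730, 0.046302) ; Δ = (0.011940, -0.034195)
  [-5]  conj(Y_{7,-5})(Ω₁) = (0.200376, -0.297381) ; Y_{7,-5}(Ω₂) = (-0.240365, 0.012309) ; Δ = (-0.044503, 0.073947)
  [-4]  conj(Y_{7,-4})(Ω₁) = (-0.044345, 0.006883) ; Y_{7,-4}(Ω₂) = (0.336635, -0.266291) ; Δ = (-0.013095, 0.014126)
  [-3]  conj(Y_{7,-3})(Ω₁) = (-0.276412, -0.218950) ; Y_{7,-3}(Ω₂) = (-0.120477, 0.413579) ; Δ = (0.123854, -0.087940)
  [-2]  conj(Y_{7,-2})(Ω₁) = (-0.008781, -0.113832) ; Y_{7,-2}(Ω₂) = (-0.018140, -0.052171) ; Δ = (-0.005779, 0.002523)
  [-1]  conj(Y_{7,-1})(Ω₁) = (-0.208467, 0.225168) ; Y_{7,-1}(Ω₂) = (-0.307125, -0.218372) ; Δ = (0.113196, -0.023631)
  [+0]  conj(Y_{7,0})(Ω₁) = (-0.154945, -0.000000) ; Y_{7,0}(Ω₂) = (0.180405, 0.000000) ; Δ = (-0.027953, -0.000000)
  [+1]  conj(Y_{7,1})(Ω₁) = (0.208467, 0.225168) ; Y_{7,1}(Ω₂) = (0.307125, -0.218372) ; Δ = (0.113196, 0.023631)
  [+2]  conj(Y_{7,2})(Ω₁) = (-0.008781, 0.113832) ; Y_{7,2}(Ω₂) = (-0.018140, 0.052171) ; Δ = (-0.005779, -0.002523)
  [+3]  conj(Y_{7,3})(Ω₁) = (0.276412, -0.218950) ; Y_{7,3}(Ω₂) = (0.120477, 0.413579) ; Δ = (0.123854, 0.087940)
  [+4]  conj(Y_{7,4})(Ω₁) = (-0.044345, -0.006883) ; Y_{7,4}(Ω₂) = (0.336635, 0.266291) ; Δ = (-0.013095, -0.014126)
  [+5]  conj(Y_{7,5})(Ω₁) = (-0.200376, -0.297381) ; Y_{7,5}(Ω₂) = (0.240365, 0.012309) ; Δ = (-0.044503, -0.073947)
  [+6]  conj(Y_{7,6})(Ω₁) = (-0.096167, 0.408936) ; Y_{7,6}(Ω₂) = (0.072730, -0.046302) ; Δ = (0.011940, 0.034195)
  [+7]  conj(Y_{7,7})(Ω₁) = (0.186991, -0.106057) ; Y_{7,7}(Ω₂) = (0.006922, -0.017043) ; Δ = (-0.000513, -0.003921)
Accumulated sum (0.342247, 0.000000); after 4π/(2l+1) scaling, (0.286720, 0.000000) ⇒ P_7 = 0.286720

0.286720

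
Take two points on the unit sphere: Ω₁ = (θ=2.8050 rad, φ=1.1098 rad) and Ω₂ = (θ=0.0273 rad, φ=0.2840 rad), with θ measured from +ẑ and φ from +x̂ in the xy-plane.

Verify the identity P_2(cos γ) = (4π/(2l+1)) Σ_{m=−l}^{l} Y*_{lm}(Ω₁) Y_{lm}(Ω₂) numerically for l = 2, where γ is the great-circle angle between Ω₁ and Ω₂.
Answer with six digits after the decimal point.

Summing Y*_{l m}(θ₁,φ₁)·Y_{l m}(θ₂,φ₂) over m ∈ [−2, 2]; prefactor 4π/(2·2+1) = 2.513274:
  [-2]  conj(Y_{2,-2})(Ω₁) = -0.02546 + 0.03357j ; Y_{2,-2}(Ω₂) = 0.00024 - 0.00015j ; Δ = -0.00000 + 0.00001j
  [-1]  conj(Y_{2,-1})(Ω₁) = -0.10713 - 0.21569j ; Y_{2,-1}(Ω₂) = 0.02024 - 0.00591j ; Δ = -0.00344 - 0.00373j
  [+0]  conj(Y_{2,0})(Ω₁) = 0.52757 + 0.00000j ; Y_{2,0}(Ω₂) = 0.63008 + 0.00000j ; Δ = 0.33241 + 0.00000j
  [+1]  conj(Y_{2,1})(Ω₁) = 0.10713 - 0.21569j ; Y_{2,1}(Ω₂) = -0.02024 - 0.00591j ; Δ = -0.00344 + 0.00373j
  [+2]  conj(Y_{2,2})(Ω₁) = -0.02546 - 0.03357j ; Y_{2,2}(Ω₂) = 0.00024 + 0.00015j ; Δ = -0.00000 - 0.00001j
Accumulated sum 0.32553 + 0.00000j; after 4π/(2l+1) scaling, 0.81814 + 0.00000j ⇒ P_2 = 0.818139

0.818139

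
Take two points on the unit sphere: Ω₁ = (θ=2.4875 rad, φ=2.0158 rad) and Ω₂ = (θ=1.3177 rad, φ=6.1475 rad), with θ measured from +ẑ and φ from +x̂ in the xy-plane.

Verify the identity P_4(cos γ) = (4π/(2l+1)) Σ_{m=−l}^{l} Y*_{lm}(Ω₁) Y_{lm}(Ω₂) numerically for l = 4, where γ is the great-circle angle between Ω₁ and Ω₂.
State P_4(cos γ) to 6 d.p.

Addition theorem: P_4(cos γ) = (4π/9) Σ_m Y*_{lm}(Ω₁) Y_{lm}(Ω₂), m = −4…4:
  [-4]  conj(Y_{4,-4})(Ω₁) = -0.01260 + 0.05933j ; Y_{4,-4}(Ω₂) = 0.33291 + 0.20080j ; Δ = -0.01611 + 0.01722j
  [-3]  conj(Y_{4,-3})(Ω₁) = -0.21755 + 0.05227j ; Y_{4,-3}(Ω₂) = 0.26117 + 0.11260j ; Δ = -0.06270 - 0.01085j
  [-2]  conj(Y_{4,-2})(Ω₁) = -0.26569 - 0.32802j ; Y_{4,-2}(Ω₂) = -0.16949 - 0.04716j ; Δ = 0.02956 + 0.06813j
  [-1]  conj(Y_{4,-1})(Ω₁) = 0.13851 - 0.29044j ; Y_{4,-1}(Ω₂) = -0.29103 - 0.03973j ; Δ = -0.05185 + 0.07902j
  [+0]  conj(Y_{4,0})(Ω₁) = -0.21277 + 0.00000j ; Y_{4,0}(Ω₂) = 0.13293 + 0.00000j ; Δ = -0.02828 + 0.00000j
  [+1]  conj(Y_{4,1})(Ω₁) = -0.13851 - 0.29044j ; Y_{4,1}(Ω₂) = 0.29103 - 0.03973j ; Δ = -0.05185 - 0.07902j
  [+2]  conj(Y_{4,2})(Ω₁) = -0.26569 + 0.32802j ; Y_{4,2}(Ω₂) = -0.16949 + 0.04716j ; Δ = 0.02956 - 0.06813j
  [+3]  conj(Y_{4,3})(Ω₁) = 0.21755 + 0.05227j ; Y_{4,3}(Ω₂) = -0.26117 + 0.11260j ; Δ = -0.06270 + 0.01085j
  [+4]  conj(Y_{4,4})(Ω₁) = -0.01260 - 0.05933j ; Y_{4,4}(Ω₂) = 0.33291 - 0.20080j ; Δ = -0.01611 - 0.01722j
Σ over m = -0.23048 + 0.00000j; ×(4π/9) → -0.32180 + 0.00000j. Real part: -0.321805

-0.321805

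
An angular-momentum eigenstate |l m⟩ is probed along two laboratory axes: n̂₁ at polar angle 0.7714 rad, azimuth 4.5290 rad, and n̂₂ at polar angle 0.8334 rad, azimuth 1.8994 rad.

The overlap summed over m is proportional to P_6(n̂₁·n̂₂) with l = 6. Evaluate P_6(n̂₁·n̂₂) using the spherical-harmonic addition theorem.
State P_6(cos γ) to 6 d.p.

Addition theorem: P_6(cos γ) = (4π/13) Σ_m Y*_{lm}(Ω₁) Y_{lm}(Ω₂), m = −6…6:
  m=-6: (-0.025138, 0.049430) × (0.031007, 0.073170) = (-0.004396, -0.000307)  (running Σ = (-0.004396, -0.000307))
  m=-5: (-0.156810, -0.120164) × (-0.249398, 0.018043) = (0.041276, 0.027139)  (running Σ = (0.036880, 0.026833))
  m=-4: (0.291323, -0.262582) × (0.107910, -0.411635) = (-0.076651, -0.148254)  (running Σ = (-0.039771, -0.121422))
  m=-3: (0.219551, 0.357962) × (0.292167, 0.193508) = (-0.005123, 0.147070)  (running Σ = (-0.044894, 0.025648))
  m=-2: (-0.068917, 0.026475) × (0.055542, -0.042858) = (-0.002693, 0.004424)  (running Σ = (-0.047587, 0.030072))
  m=-1: (0.063893, 0.344485) × (0.120297, 0.352812) = (-0.113853, 0.063983)  (running Σ = (-0.161439, 0.094055))
  m=0: (-0.183242, -0.000000) × (-0.036026, 0.000000) = (0.006601, 0.000000)  (running Σ = (-0.154838, 0.094055))
  m=1: (-0.063893, 0.344485) × (-0.120297, 0.352812) = (-0.113853, -0.063983)  (running Σ = (-0.268691, 0.030072))
  m=2: (-0.068917, -0.026475) × (0.055542, 0.042858) = (-0.002693, -0.004424)  (running Σ = (-0.271384, 0.025648))
  m=3: (-0.219551, 0.357962) × (-0.292167, 0.193508) = (-0.005123, -0.147070)  (running Σ = (-0.276506, -0.121422))
  m=4: (0.291323, 0.262582) × (0.107910, 0.411635) = (-0.076651, 0.148254)  (running Σ = (-0.353157, 0.026833))
  m=5: (0.156810, -0.120164) × (0.249398, 0.018043) = (0.041276, -0.027139)  (running Σ = (-0.311881, -0.000307))
  m=6: (-0.025138, -0.049430) × (0.031007, -0.073170) = (-0.004396, 0.000307)  (running Σ = (-0.316277, -0.000000))
Σ over m = (-0.316277, -0.000000); ×(4π/13) → (-0.305728, -0.000000). Real part: -0.305728

-0.305728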